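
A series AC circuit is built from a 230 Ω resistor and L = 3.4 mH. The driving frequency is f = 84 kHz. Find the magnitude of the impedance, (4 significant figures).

1809 Ω

ω = 2πf = 527800 rad/s
X_L = ωL = 1794 Ω
Z = 230.0 + j1794 Ω
|Z| = √(230.0² + 1794²) = 1809 Ω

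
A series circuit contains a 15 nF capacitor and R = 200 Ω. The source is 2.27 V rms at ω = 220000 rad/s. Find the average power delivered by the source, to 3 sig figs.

X_C = 1/(ωC) = 303 Ω
Z = 200 − j303 Ω
|Z| = √(200² + 303²) = 363 Ω
∠Z = arctan(-303/200) = -56.6°
I = V/|Z| = 6.25 mA
P = VI cos φ = 2.27 × 0.00625 × cos(-56.6°) = 7.82 mW

7.82 mW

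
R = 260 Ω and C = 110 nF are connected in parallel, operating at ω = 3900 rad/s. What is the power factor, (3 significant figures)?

0.994

X_C = 1/(ωC) = 2330 Ω
Parallel: admittances add. Y = 1/R + jωC
Y = (0.00385 + j0.000429) S
|Y| = 0.00387 S → |Z| = 1/|Y| = 258 Ω, ∠Z = −∠Y = -6.36°
cos φ = cos(-6.36°) = 0.994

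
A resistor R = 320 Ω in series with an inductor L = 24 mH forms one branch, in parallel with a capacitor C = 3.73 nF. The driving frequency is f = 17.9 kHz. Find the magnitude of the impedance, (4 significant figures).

14420 Ω

ω = 2πf = 112500 rad/s
X_L = ωL = 2699 Ω
X_C = 1/(ωC) = 2384 Ω
Branch 1 (R+jX_L): Z₁ = 320.0 + j2699 Ω, |Z₁| = 2718 Ω
Branch 2 (−jX_C): Z₂ = −j2384 Ω
Parallel: Z = Z₁Z₂/(Z₁+Z₂), |Z| = 14420 Ω, ∠Z = -51.36°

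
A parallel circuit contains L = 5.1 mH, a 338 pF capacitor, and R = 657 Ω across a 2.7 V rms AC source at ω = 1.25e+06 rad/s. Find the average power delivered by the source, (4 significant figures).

X_L = ωL = 6375 Ω
X_C = 1/(ωC) = 2367 Ω
Parallel: admittances add. Y = 1/R + 1/(jωL) + jωC
Y = (0.001522 + j0.0002656) S
|Y| = 0.001545 S → |Z| = 1/|Y| = 647.2 Ω, ∠Z = −∠Y = -9.900°
I = V/|Z| = 4.172 mA
P = VI cos φ = 2.7 × 0.004172 × cos(-9.900°) = 11.10 mW

11.10 mW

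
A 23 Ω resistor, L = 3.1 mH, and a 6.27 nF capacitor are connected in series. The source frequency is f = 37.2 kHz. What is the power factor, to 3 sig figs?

0.478

ω = 2πf = 233700 rad/s
X_L = ωL = 725 Ω
X_C = 1/(ωC) = 682 Ω
Net reactance X = X_L − X_C = 42.2 Ω
Z = 23.0 + j42.2 Ω
|Z| = √(23.0² + 42.2²) = 48.1 Ω
∠Z = arctan(42.2/23.0) = 61.4°
cos φ = cos(61.4°) = 0.478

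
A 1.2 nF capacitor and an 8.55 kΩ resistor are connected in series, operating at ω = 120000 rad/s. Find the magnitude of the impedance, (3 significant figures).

11000 Ω

X_C = 1/(ωC) = 6940 Ω
Z = 8550 − j6940 Ω
|Z| = √(8550² + 6940²) = 11000 Ω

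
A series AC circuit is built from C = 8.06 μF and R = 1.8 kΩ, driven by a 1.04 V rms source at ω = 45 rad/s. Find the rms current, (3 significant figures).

X_C = 1/(ωC) = 2760 Ω
Z = 1800 − j2760 Ω
|Z| = √(1800² + 2760²) = 3290 Ω
I = V/|Z| = 1.04/3290 = 316 μA

316 μA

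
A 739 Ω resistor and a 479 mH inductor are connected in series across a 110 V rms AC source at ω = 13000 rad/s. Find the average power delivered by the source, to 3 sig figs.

X_L = ωL = 6230 Ω
Z = 739 + j6230 Ω
|Z| = √(739² + 6230²) = 6270 Ω
∠Z = arctan(6230/739) = 83.2°
I = V/|Z| = 17.5 mA
P = VI cos φ = 110 × 0.0175 × cos(83.2°) = 227 mW

227 mW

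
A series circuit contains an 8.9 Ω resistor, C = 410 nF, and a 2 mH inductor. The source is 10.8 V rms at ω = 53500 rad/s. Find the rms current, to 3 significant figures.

174 mA

X_L = ωL = 107 Ω
X_C = 1/(ωC) = 45.6 Ω
Net reactance X = X_L − X_C = 61.4 Ω
Z = 8.90 + j61.4 Ω
|Z| = √(8.90² + 61.4²) = 62.1 Ω
I = V/|Z| = 10.8/62.1 = 174 mA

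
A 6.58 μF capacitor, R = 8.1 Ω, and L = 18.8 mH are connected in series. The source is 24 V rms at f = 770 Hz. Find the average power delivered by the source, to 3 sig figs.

ω = 2πf = 4838 rad/s
X_L = ωL = 91.0 Ω
X_C = 1/(ωC) = 31.4 Ω
Net reactance X = X_L − X_C = 59.5 Ω
Z = 8.10 + j59.5 Ω
|Z| = √(8.10² + 59.5²) = 60.1 Ω
∠Z = arctan(59.5/8.10) = 82.3°
I = V/|Z| = 399 mA
P = VI cos φ = 24 × 0.399 × cos(82.3°) = 1.29 W

1.29 W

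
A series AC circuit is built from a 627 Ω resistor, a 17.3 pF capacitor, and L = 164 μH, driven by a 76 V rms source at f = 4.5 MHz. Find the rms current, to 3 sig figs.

ω = 2πf = 2.827e+07 rad/s
X_L = ωL = 4640 Ω
X_C = 1/(ωC) = 2040 Ω
Net reactance X = X_L − X_C = 2590 Ω
Z = 627 + j2590 Ω
|Z| = √(627² + 2590²) = 2670 Ω
I = V/|Z| = 76/2670 = 28.5 mA

28.5 mA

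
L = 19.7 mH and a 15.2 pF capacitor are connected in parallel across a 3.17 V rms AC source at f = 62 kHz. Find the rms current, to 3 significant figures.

ω = 2πf = 389600 rad/s
X_L = ωL = 7670 Ω
X_C = 1/(ωC) = 169000 Ω
Parallel: admittances add. Y = 1/(jωL) + jωC
Y = (0 − j0.000124) S
|Y| = 0.000124 S → |Z| = 1/|Y| = 8040 Ω, ∠Z = −∠Y = 90.0°
I = V/|Z| = 3.17/8040 = 394 μA

394 μA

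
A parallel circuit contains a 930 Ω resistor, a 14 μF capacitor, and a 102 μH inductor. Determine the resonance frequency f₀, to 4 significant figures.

ω₀ = 1/√(LC) = 1/√(0.000102 × 1.4e-05) = 26460 rad/s
f₀ = ω₀/(2π) = 4.212 kHz

4.212 kHz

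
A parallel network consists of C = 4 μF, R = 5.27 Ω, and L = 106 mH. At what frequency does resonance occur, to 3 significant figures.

ω₀ = 1/√(LC) = 1/√(0.106 × 4e-06) = 1536 rad/s
f₀ = ω₀/(2π) = 244 Hz

244 Hz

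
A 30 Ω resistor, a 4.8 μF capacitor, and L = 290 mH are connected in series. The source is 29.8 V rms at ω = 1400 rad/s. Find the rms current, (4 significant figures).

115.1 mA

X_L = ωL = 406.0 Ω
X_C = 1/(ωC) = 148.8 Ω
Net reactance X = X_L − X_C = 257.2 Ω
Z = 30.00 + j257.2 Ω
|Z| = √(30.00² + 257.2²) = 258.9 Ω
I = V/|Z| = 29.8/258.9 = 115.1 mA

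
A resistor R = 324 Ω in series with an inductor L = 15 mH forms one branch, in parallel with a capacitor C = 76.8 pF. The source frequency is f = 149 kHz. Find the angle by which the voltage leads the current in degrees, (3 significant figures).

-23.9°

ω = 2πf = 936200 rad/s
X_L = ωL = 14000 Ω
X_C = 1/(ωC) = 13900 Ω
Branch 1 (R+jX_L): Z₁ = 324 + j14000 Ω, |Z₁| = 14000 Ω
Branch 2 (−jX_C): Z₂ = −j13900 Ω
Parallel: Z = Z₁Z₂/(Z₁+Z₂), |Z| = 557000 Ω, ∠Z = -23.9°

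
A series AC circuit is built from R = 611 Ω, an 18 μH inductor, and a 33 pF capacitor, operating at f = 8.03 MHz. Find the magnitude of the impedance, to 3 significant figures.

ω = 2πf = 5.045e+07 rad/s
X_L = ωL = 908 Ω
X_C = 1/(ωC) = 601 Ω
Net reactance X = X_L − X_C = 308 Ω
Z = 611 + j308 Ω
|Z| = √(611² + 308²) = 684 Ω

684 Ω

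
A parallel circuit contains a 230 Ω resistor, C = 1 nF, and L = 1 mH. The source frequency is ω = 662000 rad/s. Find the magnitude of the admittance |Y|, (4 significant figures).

4.430 mS

X_L = ωL = 662.0 Ω
X_C = 1/(ωC) = 1511 Ω
Parallel: admittances add. Y = 1/R + 1/(jωL) + jωC
Y = (0.004348 − j0.0008486) S
|Y| = 0.004430 S → |Z| = 1/|Y| = 225.7 Ω, ∠Z = −∠Y = 11.04°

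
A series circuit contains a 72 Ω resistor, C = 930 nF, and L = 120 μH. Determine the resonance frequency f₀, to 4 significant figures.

ω₀ = 1/√(LC) = 1/√(0.00012 × 9.3e-07) = 94660 rad/s
f₀ = ω₀/(2π) = 15.07 kHz

15.07 kHz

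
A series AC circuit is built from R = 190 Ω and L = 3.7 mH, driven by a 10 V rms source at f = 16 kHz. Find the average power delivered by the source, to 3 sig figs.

109 mW

ω = 2πf = 100500 rad/s
X_L = ωL = 372 Ω
Z = 190 + j372 Ω
|Z| = √(190² + 372²) = 418 Ω
∠Z = arctan(372/190) = 62.9°
I = V/|Z| = 23.9 mA
P = VI cos φ = 10 × 0.0239 × cos(62.9°) = 109 mW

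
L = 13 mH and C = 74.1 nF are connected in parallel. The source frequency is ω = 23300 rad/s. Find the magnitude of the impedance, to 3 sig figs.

X_L = ωL = 303 Ω
X_C = 1/(ωC) = 579 Ω
Parallel: admittances add. Y = 1/(jωL) + jωC
Y = (0 − j0.00157) S
|Y| = 0.00157 S → |Z| = 1/|Y| = 635 Ω, ∠Z = −∠Y = 90.0°

635 Ω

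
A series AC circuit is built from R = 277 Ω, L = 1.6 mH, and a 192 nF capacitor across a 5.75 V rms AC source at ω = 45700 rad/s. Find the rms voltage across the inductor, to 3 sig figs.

X_L = ωL = 73.1 Ω
X_C = 1/(ωC) = 114 Ω
Net reactance X = X_L − X_C = -40.8 Ω
Z = 277 − j40.8 Ω
|Z| = √(277² + 40.8²) = 280 Ω
I = V/|Z| = 20.5 mA
V_L = I·|Z_L| = 0.0205 × 73.1 = 1.50 V

1.50 V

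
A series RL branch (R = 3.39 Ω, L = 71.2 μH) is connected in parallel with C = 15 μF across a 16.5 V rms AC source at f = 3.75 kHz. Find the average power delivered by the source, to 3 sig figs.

64.5 W

ω = 2πf = 23560 rad/s
X_L = ωL = 1.68 Ω
X_C = 1/(ωC) = 2.83 Ω
Branch 1 (R+jX_L): Z₁ = 3.39 + j1.68 Ω, |Z₁| = 3.78 Ω
Branch 2 (−jX_C): Z₂ = −j2.83 Ω
Parallel: Z = Z₁Z₂/(Z₁+Z₂), |Z| = 2.99 Ω, ∠Z = -44.9°
I = V/|Z| = 5.52 A
P = VI cos φ = 16.5 × 5.52 × cos(-44.9°) = 64.5 W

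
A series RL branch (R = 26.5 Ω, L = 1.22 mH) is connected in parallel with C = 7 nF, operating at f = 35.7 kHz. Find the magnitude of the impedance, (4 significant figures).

480.8 Ω

ω = 2πf = 224300 rad/s
X_L = ωL = 273.7 Ω
X_C = 1/(ωC) = 636.9 Ω
Branch 1 (R+jX_L): Z₁ = 26.50 + j273.7 Ω, |Z₁| = 274.9 Ω
Branch 2 (−jX_C): Z₂ = −j636.9 Ω
Parallel: Z = Z₁Z₂/(Z₁+Z₂), |Z| = 480.8 Ω, ∠Z = 80.30°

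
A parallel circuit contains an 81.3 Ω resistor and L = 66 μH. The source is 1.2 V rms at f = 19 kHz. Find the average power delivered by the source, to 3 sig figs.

17.7 mW

ω = 2πf = 119400 rad/s
X_L = ωL = 7.88 Ω
Parallel: admittances add. Y = 1/R + 1/(jωL)
Y = (0.0123 − j0.127) S
|Y| = 0.128 S → |Z| = 1/|Y| = 7.84 Ω, ∠Z = −∠Y = 84.5°
I = V/|Z| = 153 mA
P = VI cos φ = 1.2 × 0.153 × cos(84.5°) = 17.7 mW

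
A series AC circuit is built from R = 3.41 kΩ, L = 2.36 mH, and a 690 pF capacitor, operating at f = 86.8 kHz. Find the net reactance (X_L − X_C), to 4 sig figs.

-1370 Ω

ω = 2πf = 545400 rad/s
X_L = ωL = 1287 Ω
X_C = 1/(ωC) = 2657 Ω
X = 1287 − 2657 = -1370 Ω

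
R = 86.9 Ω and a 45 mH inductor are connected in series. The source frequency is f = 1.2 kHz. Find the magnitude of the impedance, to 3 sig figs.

ω = 2πf = 7540 rad/s
X_L = ωL = 339 Ω
Z = 86.9 + j339 Ω
|Z| = √(86.9² + 339²) = 350 Ω

350 Ω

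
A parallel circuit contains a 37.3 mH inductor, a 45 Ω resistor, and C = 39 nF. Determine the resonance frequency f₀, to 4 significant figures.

4.173 kHz

ω₀ = 1/√(LC) = 1/√(0.0373 × 3.9e-08) = 26220 rad/s
f₀ = ω₀/(2π) = 4.173 kHz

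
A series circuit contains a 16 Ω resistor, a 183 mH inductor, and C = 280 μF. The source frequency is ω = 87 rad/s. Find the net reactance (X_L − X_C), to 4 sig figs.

X_L = ωL = 15.92 Ω
X_C = 1/(ωC) = 41.05 Ω
X = 15.92 − 41.05 = -25.13 Ω

-25.13 Ω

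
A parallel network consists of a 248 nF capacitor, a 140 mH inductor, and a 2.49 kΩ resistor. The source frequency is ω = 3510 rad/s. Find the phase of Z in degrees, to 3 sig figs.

X_L = ωL = 491 Ω
X_C = 1/(ωC) = 1150 Ω
Parallel: admittances add. Y = 1/R + 1/(jωL) + jωC
Y = (0.000402 − j0.00116) S
|Y| = 0.00123 S → |Z| = 1/|Y| = 812 Ω, ∠Z = −∠Y = 71.0°

71.0°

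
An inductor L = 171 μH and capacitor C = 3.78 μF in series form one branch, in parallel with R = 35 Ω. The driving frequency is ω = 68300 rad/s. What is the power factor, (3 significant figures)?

X_L = ωL = 11.7 Ω
X_C = 1/(ωC) = 3.87 Ω
Branch 1: Z₁ = R = 35.0 Ω
Branch 2 (series LC): Z₂ = j(X_L − X_C) = j7.81 Ω
Parallel: Z = Z₁Z₂/(Z₁+Z₂), |Z| = 7.62 Ω, ∠Z = 77.4°
cos φ = cos(77.4°) = 0.218

0.218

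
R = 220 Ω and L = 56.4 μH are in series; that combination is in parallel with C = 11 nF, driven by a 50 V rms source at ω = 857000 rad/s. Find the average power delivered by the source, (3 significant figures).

10.8 W

X_L = ωL = 48.3 Ω
X_C = 1/(ωC) = 106 Ω
Branch 1 (R+jX_L): Z₁ = 220 + j48.3 Ω, |Z₁| = 225 Ω
Branch 2 (−jX_C): Z₂ = −j106 Ω
Parallel: Z = Z₁Z₂/(Z₁+Z₂), |Z| = 105 Ω, ∠Z = -62.9°
I = V/|Z| = 476 mA
P = VI cos φ = 50 × 0.476 × cos(-62.9°) = 10.8 W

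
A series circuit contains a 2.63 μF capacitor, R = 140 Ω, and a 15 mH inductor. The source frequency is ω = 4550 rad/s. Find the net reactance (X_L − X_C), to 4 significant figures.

X_L = ωL = 68.25 Ω
X_C = 1/(ωC) = 83.57 Ω
X = 68.25 − 83.57 = -15.32 Ω

-15.32 Ω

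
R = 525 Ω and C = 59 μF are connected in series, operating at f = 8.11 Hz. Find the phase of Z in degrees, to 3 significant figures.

ω = 2πf = 50.96 rad/s
X_C = 1/(ωC) = 333 Ω
Z = 525 − j333 Ω
|Z| = √(525² + 333²) = 621 Ω
∠Z = arctan(-333/525) = -32.4°

-32.4°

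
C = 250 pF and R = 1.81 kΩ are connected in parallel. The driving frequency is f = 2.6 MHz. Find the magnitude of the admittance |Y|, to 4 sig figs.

4.121 mS

ω = 2πf = 1.634e+07 rad/s
X_C = 1/(ωC) = 244.9 Ω
Parallel: admittances add. Y = 1/R + jωC
Y = (0.0005525 + j0.004084) S
|Y| = 0.004121 S → |Z| = 1/|Y| = 242.6 Ω, ∠Z = −∠Y = -82.30°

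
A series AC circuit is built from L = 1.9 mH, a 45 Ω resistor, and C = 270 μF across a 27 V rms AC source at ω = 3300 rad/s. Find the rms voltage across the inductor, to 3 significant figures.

X_L = ωL = 6.27 Ω
X_C = 1/(ωC) = 1.12 Ω
Net reactance X = X_L − X_C = 5.15 Ω
Z = 45.0 + j5.15 Ω
|Z| = √(45.0² + 5.15²) = 45.3 Ω
I = V/|Z| = 596 mA
V_L = I·|Z_L| = 0.596 × 6.27 = 3.74 V

3.74 V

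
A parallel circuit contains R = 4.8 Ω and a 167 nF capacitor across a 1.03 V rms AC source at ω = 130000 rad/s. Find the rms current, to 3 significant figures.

216 mA

X_C = 1/(ωC) = 46.1 Ω
Parallel: admittances add. Y = 1/R + jωC
Y = (0.208 + j0.0217) S
|Y| = 0.209 S → |Z| = 1/|Y| = 4.77 Ω, ∠Z = −∠Y = -5.95°
I = V/|Z| = 1.03/4.77 = 216 mA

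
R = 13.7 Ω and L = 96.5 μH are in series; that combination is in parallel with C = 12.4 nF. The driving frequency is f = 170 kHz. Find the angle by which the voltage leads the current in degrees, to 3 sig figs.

-71.2°

ω = 2πf = 1.068e+06 rad/s
X_L = ωL = 103 Ω
X_C = 1/(ωC) = 75.5 Ω
Branch 1 (R+jX_L): Z₁ = 13.7 + j103 Ω, |Z₁| = 104 Ω
Branch 2 (−jX_C): Z₂ = −j75.5 Ω
Parallel: Z = Z₁Z₂/(Z₁+Z₂), |Z| = 255 Ω, ∠Z = -71.2°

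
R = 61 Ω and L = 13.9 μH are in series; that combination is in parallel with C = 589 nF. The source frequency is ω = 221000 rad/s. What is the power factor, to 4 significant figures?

0.1254

X_L = ωL = 3.072 Ω
X_C = 1/(ωC) = 7.682 Ω
Branch 1 (R+jX_L): Z₁ = 61.00 + j3.072 Ω, |Z₁| = 61.08 Ω
Branch 2 (−jX_C): Z₂ = −j7.682 Ω
Parallel: Z = Z₁Z₂/(Z₁+Z₂), |Z| = 7.670 Ω, ∠Z = -82.79°
cos φ = cos(-82.79°) = 0.1254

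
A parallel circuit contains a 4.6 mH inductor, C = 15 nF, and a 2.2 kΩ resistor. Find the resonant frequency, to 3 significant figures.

19.2 kHz

ω₀ = 1/√(LC) = 1/√(0.0046 × 1.5e-08) = 120400 rad/s
f₀ = ω₀/(2π) = 19.2 kHz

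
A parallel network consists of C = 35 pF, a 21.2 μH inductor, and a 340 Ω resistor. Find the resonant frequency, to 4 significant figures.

ω₀ = 1/√(LC) = 1/√(2.12e-05 × 3.5e-11) = 3.671e+07 rad/s
f₀ = ω₀/(2π) = 5.843 MHz

5.843 MHz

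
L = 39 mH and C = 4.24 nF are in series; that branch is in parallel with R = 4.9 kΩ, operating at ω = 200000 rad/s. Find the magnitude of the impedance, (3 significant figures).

3940 Ω

X_L = ωL = 7800 Ω
X_C = 1/(ωC) = 1180 Ω
Branch 1: Z₁ = R = 4900 Ω
Branch 2 (series LC): Z₂ = j(X_L − X_C) = j6620 Ω
Parallel: Z = Z₁Z₂/(Z₁+Z₂), |Z| = 3940 Ω, ∠Z = 36.5°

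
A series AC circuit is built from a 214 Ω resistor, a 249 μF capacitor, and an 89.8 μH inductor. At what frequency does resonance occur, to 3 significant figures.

ω₀ = 1/√(LC) = 1/√(8.98e-05 × 0.000249) = 6687 rad/s
f₀ = ω₀/(2π) = 1.06 kHz

1.06 kHz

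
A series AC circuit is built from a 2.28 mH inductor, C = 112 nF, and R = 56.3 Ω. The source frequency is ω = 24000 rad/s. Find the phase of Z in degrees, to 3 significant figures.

-79.9°

X_L = ωL = 54.7 Ω
X_C = 1/(ωC) = 372 Ω
Net reactance X = X_L − X_C = -317 Ω
Z = 56.3 − j317 Ω
|Z| = √(56.3² + 317²) = 322 Ω
∠Z = arctan(-317/56.3) = -79.9°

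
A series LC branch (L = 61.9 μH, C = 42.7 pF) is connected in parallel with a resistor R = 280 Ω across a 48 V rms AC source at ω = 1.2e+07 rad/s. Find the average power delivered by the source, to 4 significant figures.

X_L = ωL = 742.8 Ω
X_C = 1/(ωC) = 1952 Ω
Branch 1: Z₁ = R = 280.0 Ω
Branch 2 (series LC): Z₂ = j(X_L − X_C) = −j1209 Ω
Parallel: Z = Z₁Z₂/(Z₁+Z₂), |Z| = 272.8 Ω, ∠Z = -13.04°
I = V/|Z| = 176.0 mA
P = VI cos φ = 48 × 0.1760 × cos(-13.04°) = 8.229 W

8.229 W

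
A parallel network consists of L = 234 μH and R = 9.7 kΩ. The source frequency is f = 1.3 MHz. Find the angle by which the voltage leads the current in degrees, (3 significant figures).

78.9°

ω = 2πf = 8.168e+06 rad/s
X_L = ωL = 1910 Ω
Parallel: admittances add. Y = 1/R + 1/(jωL)
Y = (0.000103 − j0.000523) S
|Y| = 0.000533 S → |Z| = 1/|Y| = 1880 Ω, ∠Z = −∠Y = 78.9°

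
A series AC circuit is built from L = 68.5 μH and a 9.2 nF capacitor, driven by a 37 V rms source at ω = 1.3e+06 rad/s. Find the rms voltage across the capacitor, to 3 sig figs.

X_L = ωL = 89.0 Ω
X_C = 1/(ωC) = 83.6 Ω
Net reactance X = X_L − X_C = 5.44 Ω
Z = j5.44 Ω
|Z| = √(0² + 5.44²) = 5.44 Ω
I = V/|Z| = 6.80 A
V_C = I·|Z_C| = 6.80 × 83.6 = 569 V

569 V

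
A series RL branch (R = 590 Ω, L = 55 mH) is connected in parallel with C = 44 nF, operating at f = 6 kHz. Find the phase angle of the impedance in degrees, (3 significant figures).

-84.0°

ω = 2πf = 37700 rad/s
X_L = ωL = 2070 Ω
X_C = 1/(ωC) = 603 Ω
Branch 1 (R+jX_L): Z₁ = 590 + j2070 Ω, |Z₁| = 2160 Ω
Branch 2 (−jX_C): Z₂ = −j603 Ω
Parallel: Z = Z₁Z₂/(Z₁+Z₂), |Z| = 820 Ω, ∠Z = -84.0°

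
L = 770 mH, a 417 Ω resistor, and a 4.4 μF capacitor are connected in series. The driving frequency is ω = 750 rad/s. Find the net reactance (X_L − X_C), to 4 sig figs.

274.5 Ω

X_L = ωL = 577.5 Ω
X_C = 1/(ωC) = 303.0 Ω
X = 577.5 − 303.0 = 274.5 Ω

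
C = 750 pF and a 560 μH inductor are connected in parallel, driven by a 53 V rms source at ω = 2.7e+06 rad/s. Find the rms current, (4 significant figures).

72.27 mA

X_L = ωL = 1512 Ω
X_C = 1/(ωC) = 493.8 Ω
Parallel: admittances add. Y = 1/(jωL) + jωC
Y = (0 + j0.001364) S
|Y| = 0.001364 S → |Z| = 1/|Y| = 733.3 Ω, ∠Z = −∠Y = -90.00°
I = V/|Z| = 53/733.3 = 72.27 mA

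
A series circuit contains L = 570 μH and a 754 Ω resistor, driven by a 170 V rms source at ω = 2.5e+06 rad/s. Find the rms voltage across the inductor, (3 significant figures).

150 V

X_L = ωL = 1420 Ω
Z = 754 + j1420 Ω
|Z| = √(754² + 1420²) = 1610 Ω
I = V/|Z| = 105 mA
V_L = I·|Z_L| = 0.105 × 1420 = 150 V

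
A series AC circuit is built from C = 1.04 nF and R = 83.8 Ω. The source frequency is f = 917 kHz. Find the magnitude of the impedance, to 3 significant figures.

187 Ω

ω = 2πf = 5.762e+06 rad/s
X_C = 1/(ωC) = 167 Ω
Z = 83.8 − j167 Ω
|Z| = √(83.8² + 167²) = 187 Ω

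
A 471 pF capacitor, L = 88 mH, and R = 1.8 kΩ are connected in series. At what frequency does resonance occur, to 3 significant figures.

24.7 kHz

ω₀ = 1/√(LC) = 1/√(0.088 × 4.71e-10) = 155300 rad/s
f₀ = ω₀/(2π) = 24.7 kHz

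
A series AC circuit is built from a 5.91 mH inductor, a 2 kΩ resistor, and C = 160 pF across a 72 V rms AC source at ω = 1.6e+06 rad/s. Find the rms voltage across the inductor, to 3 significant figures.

115 V

X_L = ωL = 9460 Ω
X_C = 1/(ωC) = 3910 Ω
Net reactance X = X_L − X_C = 5550 Ω
Z = 2000 + j5550 Ω
|Z| = √(2000² + 5550²) = 5900 Ω
I = V/|Z| = 12.2 mA
V_L = I·|Z_L| = 0.0122 × 9460 = 115 V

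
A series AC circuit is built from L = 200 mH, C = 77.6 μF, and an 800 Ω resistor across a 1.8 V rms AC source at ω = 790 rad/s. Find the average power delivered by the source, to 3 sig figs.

X_L = ωL = 158 Ω
X_C = 1/(ωC) = 16.3 Ω
Net reactance X = X_L − X_C = 142 Ω
Z = 800 + j142 Ω
|Z| = √(800² + 142²) = 812 Ω
∠Z = arctan(142/800) = 10.0°
I = V/|Z| = 2.22 mA
P = VI cos φ = 1.8 × 0.00222 × cos(10.0°) = 3.93 mW

3.93 mW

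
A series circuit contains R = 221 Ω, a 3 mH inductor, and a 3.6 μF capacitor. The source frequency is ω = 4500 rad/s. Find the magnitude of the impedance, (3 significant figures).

X_L = ωL = 13.5 Ω
X_C = 1/(ωC) = 61.7 Ω
Net reactance X = X_L − X_C = -48.2 Ω
Z = 221 − j48.2 Ω
|Z| = √(221² + 48.2²) = 226 Ω

226 Ω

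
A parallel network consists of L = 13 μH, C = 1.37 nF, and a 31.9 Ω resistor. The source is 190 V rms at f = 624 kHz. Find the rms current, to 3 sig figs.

6.54 A

ω = 2πf = 3.921e+06 rad/s
X_L = ωL = 51.0 Ω
X_C = 1/(ωC) = 186 Ω
Parallel: admittances add. Y = 1/R + 1/(jωL) + jωC
Y = (0.0313 − j0.0142) S
|Y| = 0.0344 S → |Z| = 1/|Y| = 29.0 Ω, ∠Z = −∠Y = 24.4°
I = V/|Z| = 190/29.0 = 6.54 A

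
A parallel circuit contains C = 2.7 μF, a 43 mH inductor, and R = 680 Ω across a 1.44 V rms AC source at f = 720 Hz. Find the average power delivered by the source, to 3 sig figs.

ω = 2πf = 4524 rad/s
X_L = ωL = 195 Ω
X_C = 1/(ωC) = 81.9 Ω
Parallel: admittances add. Y = 1/R + 1/(jωL) + jωC
Y = (0.00147 + j0.00707) S
|Y| = 0.00723 S → |Z| = 1/|Y| = 138 Ω, ∠Z = −∠Y = -78.3°
I = V/|Z| = 10.4 mA
P = VI cos φ = 1.44 × 0.0104 × cos(-78.3°) = 3.05 mW

3.05 mW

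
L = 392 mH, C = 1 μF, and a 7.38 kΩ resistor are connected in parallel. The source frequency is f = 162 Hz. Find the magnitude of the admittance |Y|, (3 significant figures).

1.49 mS

ω = 2πf = 1018 rad/s
X_L = ωL = 399 Ω
X_C = 1/(ωC) = 982 Ω
Parallel: admittances add. Y = 1/R + 1/(jωL) + jωC
Y = (0.000136 − j0.00149) S
|Y| = 0.00149 S → |Z| = 1/|Y| = 669 Ω, ∠Z = −∠Y = 84.8°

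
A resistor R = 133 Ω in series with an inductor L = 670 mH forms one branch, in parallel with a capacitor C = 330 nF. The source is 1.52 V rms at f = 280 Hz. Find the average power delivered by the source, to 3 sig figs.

218 μW

ω = 2πf = 1759 rad/s
X_L = ωL = 1180 Ω
X_C = 1/(ωC) = 1720 Ω
Branch 1 (R+jX_L): Z₁ = 133 + j1180 Ω, |Z₁| = 1190 Ω
Branch 2 (−jX_C): Z₂ = −j1720 Ω
Parallel: Z = Z₁Z₂/(Z₁+Z₂), |Z| = 3650 Ω, ∠Z = 69.8°
I = V/|Z| = 416 μA
P = VI cos φ = 1.52 × 0.000416 × cos(69.8°) = 218 μW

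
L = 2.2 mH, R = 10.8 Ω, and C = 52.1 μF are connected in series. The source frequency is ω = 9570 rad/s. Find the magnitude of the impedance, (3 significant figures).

21.9 Ω

X_L = ωL = 21.1 Ω
X_C = 1/(ωC) = 2.01 Ω
Net reactance X = X_L − X_C = 19.0 Ω
Z = 10.8 + j19.0 Ω
|Z| = √(10.8² + 19.0²) = 21.9 Ω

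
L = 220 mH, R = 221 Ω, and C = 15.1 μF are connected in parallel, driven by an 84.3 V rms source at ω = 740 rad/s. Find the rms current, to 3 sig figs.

X_L = ωL = 163 Ω
X_C = 1/(ωC) = 89.5 Ω
Parallel: admittances add. Y = 1/R + 1/(jωL) + jωC
Y = (0.00452 + j0.00503) S
|Y| = 0.00677 S → |Z| = 1/|Y| = 148 Ω, ∠Z = −∠Y = -48.0°
I = V/|Z| = 84.3/148 = 570 mA

570 mA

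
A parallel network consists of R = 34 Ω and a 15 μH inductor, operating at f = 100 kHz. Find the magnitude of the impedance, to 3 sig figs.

ω = 2πf = 628300 rad/s
X_L = ωL = 9.42 Ω
Parallel: admittances add. Y = 1/R + 1/(jωL)
Y = (0.0294 − j0.106) S
|Y| = 0.110 S → |Z| = 1/|Y| = 9.08 Ω, ∠Z = −∠Y = 74.5°

9.08 Ω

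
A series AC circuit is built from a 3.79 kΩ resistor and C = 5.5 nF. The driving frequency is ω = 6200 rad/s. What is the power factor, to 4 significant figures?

0.1282

X_C = 1/(ωC) = 29330 Ω
Z = 3790 − j29330 Ω
|Z| = √(3790² + 29330²) = 29570 Ω
∠Z = arctan(-29330/3790) = -82.64°
cos φ = cos(-82.64°) = 0.1282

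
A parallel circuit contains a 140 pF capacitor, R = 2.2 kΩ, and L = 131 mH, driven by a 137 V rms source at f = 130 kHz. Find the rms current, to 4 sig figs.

ω = 2πf = 816800 rad/s
X_L = ωL = 107000 Ω
X_C = 1/(ωC) = 8745 Ω
Parallel: admittances add. Y = 1/R + 1/(jωL) + jωC
Y = (0.0004545 + j0.0001050) S
|Y| = 0.0004665 S → |Z| = 1/|Y| = 2144 Ω, ∠Z = −∠Y = -13.01°
I = V/|Z| = 137/2144 = 63.91 mA

63.91 mA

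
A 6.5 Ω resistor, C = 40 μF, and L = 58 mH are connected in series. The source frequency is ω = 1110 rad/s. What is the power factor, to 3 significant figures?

0.153

X_L = ωL = 64.4 Ω
X_C = 1/(ωC) = 22.5 Ω
Net reactance X = X_L − X_C = 41.9 Ω
Z = 6.50 + j41.9 Ω
|Z| = √(6.50² + 41.9²) = 42.4 Ω
∠Z = arctan(41.9/6.50) = 81.2°
cos φ = cos(81.2°) = 0.153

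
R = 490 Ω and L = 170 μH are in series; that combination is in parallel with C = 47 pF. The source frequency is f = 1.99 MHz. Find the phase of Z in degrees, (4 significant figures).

-53.85°

ω = 2πf = 1.25e+07 rad/s
X_L = ωL = 2126 Ω
X_C = 1/(ωC) = 1702 Ω
Branch 1 (R+jX_L): Z₁ = 490.0 + j2126 Ω, |Z₁| = 2181 Ω
Branch 2 (−jX_C): Z₂ = −j1702 Ω
Parallel: Z = Z₁Z₂/(Z₁+Z₂), |Z| = 5729 Ω, ∠Z = -53.85°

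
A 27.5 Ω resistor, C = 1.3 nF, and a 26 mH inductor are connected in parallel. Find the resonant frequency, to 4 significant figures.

ω₀ = 1/√(LC) = 1/√(0.026 × 1.3e-09) = 172000 rad/s
f₀ = ω₀/(2π) = 27.38 kHz

27.38 kHz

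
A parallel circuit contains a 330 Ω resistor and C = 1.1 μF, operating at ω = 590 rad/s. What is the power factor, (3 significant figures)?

0.978

X_C = 1/(ωC) = 1540 Ω
Parallel: admittances add. Y = 1/R + jωC
Y = (0.00303 + j0.000649) S
|Y| = 0.00310 S → |Z| = 1/|Y| = 323 Ω, ∠Z = −∠Y = -12.1°
cos φ = cos(-12.1°) = 0.978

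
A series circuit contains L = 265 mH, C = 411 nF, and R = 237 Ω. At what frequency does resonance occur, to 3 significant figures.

ω₀ = 1/√(LC) = 1/√(0.265 × 4.11e-07) = 3030 rad/s
f₀ = ω₀/(2π) = 482 Hz

482 Hz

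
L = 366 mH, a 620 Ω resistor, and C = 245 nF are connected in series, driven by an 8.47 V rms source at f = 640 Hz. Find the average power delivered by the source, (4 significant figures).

ω = 2πf = 4021 rad/s
X_L = ωL = 1472 Ω
X_C = 1/(ωC) = 1015 Ω
Net reactance X = X_L − X_C = 456.8 Ω
Z = 620.0 + j456.8 Ω
|Z| = √(620.0² + 456.8²) = 770.1 Ω
∠Z = arctan(456.8/620.0) = 36.38°
I = V/|Z| = 11.00 mA
P = VI cos φ = 8.47 × 0.01100 × cos(36.38°) = 75.00 mW

75.00 mW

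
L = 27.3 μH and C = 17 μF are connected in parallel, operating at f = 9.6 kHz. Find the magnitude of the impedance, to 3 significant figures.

ω = 2πf = 60320 rad/s
X_L = ωL = 1.65 Ω
X_C = 1/(ωC) = 0.975 Ω
Parallel: admittances add. Y = 1/(jωL) + jωC
Y = (0 + j0.418) S
|Y| = 0.418 S → |Z| = 1/|Y| = 2.39 Ω, ∠Z = −∠Y = -90.0°

2.39 Ω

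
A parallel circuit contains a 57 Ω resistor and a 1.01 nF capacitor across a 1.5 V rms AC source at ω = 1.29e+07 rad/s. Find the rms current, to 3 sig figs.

32.8 mA

X_C = 1/(ωC) = 76.8 Ω
Parallel: admittances add. Y = 1/R + jωC
Y = (0.0175 + j0.0130) S
|Y| = 0.0219 S → |Z| = 1/|Y| = 45.8 Ω, ∠Z = −∠Y = -36.6°
I = V/|Z| = 1.5/45.8 = 32.8 mA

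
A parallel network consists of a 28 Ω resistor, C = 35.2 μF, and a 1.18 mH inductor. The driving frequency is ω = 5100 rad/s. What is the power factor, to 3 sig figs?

0.937

X_L = ωL = 6.02 Ω
X_C = 1/(ωC) = 5.57 Ω
Parallel: admittances add. Y = 1/R + 1/(jωL) + jωC
Y = (0.0357 + j0.0134) S
|Y| = 0.0381 S → |Z| = 1/|Y| = 26.2 Ω, ∠Z = −∠Y = -20.5°
cos φ = cos(-20.5°) = 0.937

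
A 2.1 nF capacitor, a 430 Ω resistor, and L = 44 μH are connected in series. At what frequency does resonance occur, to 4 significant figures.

ω₀ = 1/√(LC) = 1/√(4.4e-05 × 2.1e-09) = 3.29e+06 rad/s
f₀ = ω₀/(2π) = 523.6 kHz

523.6 kHz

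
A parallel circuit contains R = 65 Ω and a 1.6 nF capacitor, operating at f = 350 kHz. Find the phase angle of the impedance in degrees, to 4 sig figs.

-12.88°

ω = 2πf = 2.199e+06 rad/s
X_C = 1/(ωC) = 284.2 Ω
Parallel: admittances add. Y = 1/R + jωC
Y = (0.01538 + j0.003519) S
|Y| = 0.01578 S → |Z| = 1/|Y| = 63.36 Ω, ∠Z = −∠Y = -12.88°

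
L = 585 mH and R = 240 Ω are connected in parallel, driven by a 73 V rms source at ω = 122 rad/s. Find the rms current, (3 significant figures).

X_L = ωL = 71.4 Ω
Parallel: admittances add. Y = 1/R + 1/(jωL)
Y = (0.00417 − j0.0140) S
|Y| = 0.0146 S → |Z| = 1/|Y| = 68.4 Ω, ∠Z = −∠Y = 73.4°
I = V/|Z| = 73/68.4 = 1.07 A

1.07 A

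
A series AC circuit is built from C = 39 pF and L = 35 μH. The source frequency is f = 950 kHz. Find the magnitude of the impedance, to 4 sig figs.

4087 Ω

ω = 2πf = 5.969e+06 rad/s
X_L = ωL = 208.9 Ω
X_C = 1/(ωC) = 4296 Ω
Net reactance X = X_L − X_C = -4087 Ω
Z = − j4087 Ω
|Z| = √(0² + 4087²) = 4087 Ω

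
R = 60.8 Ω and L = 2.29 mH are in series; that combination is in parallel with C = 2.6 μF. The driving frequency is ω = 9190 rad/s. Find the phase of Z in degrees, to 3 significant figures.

-52.0°

X_L = ωL = 21.0 Ω
X_C = 1/(ωC) = 41.9 Ω
Branch 1 (R+jX_L): Z₁ = 60.8 + j21.0 Ω, |Z₁| = 64.3 Ω
Branch 2 (−jX_C): Z₂ = −j41.9 Ω
Parallel: Z = Z₁Z₂/(Z₁+Z₂), |Z| = 41.9 Ω, ∠Z = -52.0°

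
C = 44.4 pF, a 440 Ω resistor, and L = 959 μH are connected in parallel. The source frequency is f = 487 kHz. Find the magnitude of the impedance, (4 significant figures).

438.2 Ω

ω = 2πf = 3.06e+06 rad/s
X_L = ωL = 2934 Ω
X_C = 1/(ωC) = 7361 Ω
Parallel: admittances add. Y = 1/R + 1/(jωL) + jωC
Y = (0.002273 − j0.0002049) S
|Y| = 0.002282 S → |Z| = 1/|Y| = 438.2 Ω, ∠Z = −∠Y = 5.152°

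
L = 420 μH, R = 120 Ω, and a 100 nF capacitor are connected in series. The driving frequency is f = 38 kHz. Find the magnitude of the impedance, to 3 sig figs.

ω = 2πf = 238800 rad/s
X_L = ωL = 100 Ω
X_C = 1/(ωC) = 41.9 Ω
Net reactance X = X_L − X_C = 58.4 Ω
Z = 120 + j58.4 Ω
|Z| = √(120² + 58.4²) = 133 Ω

133 Ω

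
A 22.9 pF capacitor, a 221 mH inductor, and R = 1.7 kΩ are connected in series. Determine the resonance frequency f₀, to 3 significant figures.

ω₀ = 1/√(LC) = 1/√(0.221 × 2.29e-11) = 444500 rad/s
f₀ = ω₀/(2π) = 70.7 kHz

70.7 kHz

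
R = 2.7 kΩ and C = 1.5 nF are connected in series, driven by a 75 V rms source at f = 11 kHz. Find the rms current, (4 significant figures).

ω = 2πf = 69120 rad/s
X_C = 1/(ωC) = 9646 Ω
Z = 2700 − j9646 Ω
|Z| = √(2700² + 9646²) = 10020 Ω
I = V/|Z| = 75/10020 = 7.488 mA

7.488 mA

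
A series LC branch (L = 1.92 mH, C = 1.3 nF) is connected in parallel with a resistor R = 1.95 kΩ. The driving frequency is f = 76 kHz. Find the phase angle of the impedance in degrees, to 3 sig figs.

ω = 2πf = 477500 rad/s
X_L = ωL = 917 Ω
X_C = 1/(ωC) = 1610 Ω
Branch 1: Z₁ = R = 1950 Ω
Branch 2 (series LC): Z₂ = j(X_L − X_C) = −j694 Ω
Parallel: Z = Z₁Z₂/(Z₁+Z₂), |Z| = 654 Ω, ∠Z = -70.4°

-70.4°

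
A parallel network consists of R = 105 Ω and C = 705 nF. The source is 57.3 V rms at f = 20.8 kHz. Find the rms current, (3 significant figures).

ω = 2πf = 130700 rad/s
X_C = 1/(ωC) = 10.9 Ω
Parallel: admittances add. Y = 1/R + jωC
Y = (0.00952 + j0.0921) S
|Y| = 0.0926 S → |Z| = 1/|Y| = 10.8 Ω, ∠Z = −∠Y = -84.1°
I = V/|Z| = 57.3/10.8 = 5.31 A

5.31 A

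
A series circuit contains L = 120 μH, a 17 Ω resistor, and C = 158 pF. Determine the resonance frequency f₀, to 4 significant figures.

1.156 MHz

ω₀ = 1/√(LC) = 1/√(0.00012 × 1.58e-10) = 7.262e+06 rad/s
f₀ = ω₀/(2π) = 1.156 MHz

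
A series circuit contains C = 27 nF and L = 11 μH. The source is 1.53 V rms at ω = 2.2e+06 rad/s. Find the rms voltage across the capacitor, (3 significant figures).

3.50 V

X_L = ωL = 24.2 Ω
X_C = 1/(ωC) = 16.8 Ω
Net reactance X = X_L − X_C = 7.36 Ω
Z = j7.36 Ω
|Z| = √(0² + 7.36²) = 7.36 Ω
I = V/|Z| = 208 mA
V_C = I·|Z_C| = 0.208 × 16.8 = 3.50 V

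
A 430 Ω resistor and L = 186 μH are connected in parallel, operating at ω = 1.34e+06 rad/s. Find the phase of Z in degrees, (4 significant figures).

X_L = ωL = 249.2 Ω
Parallel: admittances add. Y = 1/R + 1/(jωL)
Y = (0.002326 − j0.004012) S
|Y| = 0.004637 S → |Z| = 1/|Y| = 215.6 Ω, ∠Z = −∠Y = 59.90°

59.90°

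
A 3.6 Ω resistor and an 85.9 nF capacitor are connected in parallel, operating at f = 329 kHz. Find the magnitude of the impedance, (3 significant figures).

ω = 2πf = 2.067e+06 rad/s
X_C = 1/(ωC) = 5.63 Ω
Parallel: admittances add. Y = 1/R + jωC
Y = (0.278 + j0.178) S
|Y| = 0.330 S → |Z| = 1/|Y| = 3.03 Ω, ∠Z = −∠Y = -32.6°

3.03 Ω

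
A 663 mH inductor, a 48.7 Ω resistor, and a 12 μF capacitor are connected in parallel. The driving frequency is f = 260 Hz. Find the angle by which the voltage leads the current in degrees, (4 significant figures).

ω = 2πf = 1634 rad/s
X_L = ωL = 1083 Ω
X_C = 1/(ωC) = 51.01 Ω
Parallel: admittances add. Y = 1/R + 1/(jωL) + jωC
Y = (0.02053 + j0.01868) S
|Y| = 0.02776 S → |Z| = 1/|Y| = 36.02 Ω, ∠Z = −∠Y = -42.29°

-42.29°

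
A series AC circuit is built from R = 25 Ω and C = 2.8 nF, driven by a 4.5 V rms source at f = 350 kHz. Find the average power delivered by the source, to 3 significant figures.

ω = 2πf = 2.199e+06 rad/s
X_C = 1/(ωC) = 162 Ω
Z = 25.0 − j162 Ω
|Z| = √(25.0² + 162²) = 164 Ω
∠Z = arctan(-162/25.0) = -81.2°
I = V/|Z| = 27.4 mA
P = VI cos φ = 4.5 × 0.0274 × cos(-81.2°) = 18.8 mW

18.8 mW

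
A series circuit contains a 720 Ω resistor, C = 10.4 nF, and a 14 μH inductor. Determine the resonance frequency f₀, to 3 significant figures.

ω₀ = 1/√(LC) = 1/√(1.4e-05 × 1.04e-08) = 2.621e+06 rad/s
f₀ = ω₀/(2π) = 417 kHz

417 kHz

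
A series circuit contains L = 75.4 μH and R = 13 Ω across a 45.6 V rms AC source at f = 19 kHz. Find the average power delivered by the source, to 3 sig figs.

108 W

ω = 2πf = 119400 rad/s
X_L = ωL = 9.00 Ω
Z = 13.0 + j9.00 Ω
|Z| = √(13.0² + 9.00²) = 15.8 Ω
∠Z = arctan(9.00/13.0) = 34.7°
I = V/|Z| = 2.88 A
P = VI cos φ = 45.6 × 2.88 × cos(34.7°) = 108 W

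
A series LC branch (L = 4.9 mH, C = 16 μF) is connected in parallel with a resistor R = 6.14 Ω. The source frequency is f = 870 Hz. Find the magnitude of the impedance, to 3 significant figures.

ω = 2πf = 5466 rad/s
X_L = ωL = 26.8 Ω
X_C = 1/(ωC) = 11.4 Ω
Branch 1: Z₁ = R = 6.14 Ω
Branch 2 (series LC): Z₂ = j(X_L − X_C) = j15.4 Ω
Parallel: Z = Z₁Z₂/(Z₁+Z₂), |Z| = 5.70 Ω, ∠Z = 21.8°

5.70 Ω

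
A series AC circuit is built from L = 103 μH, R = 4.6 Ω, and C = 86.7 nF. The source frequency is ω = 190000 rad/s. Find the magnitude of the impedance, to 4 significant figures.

41.39 Ω

X_L = ωL = 19.57 Ω
X_C = 1/(ωC) = 60.71 Ω
Net reactance X = X_L − X_C = -41.14 Ω
Z = 4.600 − j41.14 Ω
|Z| = √(4.600² + 41.14²) = 41.39 Ω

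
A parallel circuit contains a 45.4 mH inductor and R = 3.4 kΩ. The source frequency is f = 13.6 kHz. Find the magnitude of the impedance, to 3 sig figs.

ω = 2πf = 85450 rad/s
X_L = ωL = 3880 Ω
Parallel: admittances add. Y = 1/R + 1/(jωL)
Y = (0.000294 − j0.000258) S
|Y| = 0.000391 S → |Z| = 1/|Y| = 2560 Ω, ∠Z = −∠Y = 41.2°

2560 Ω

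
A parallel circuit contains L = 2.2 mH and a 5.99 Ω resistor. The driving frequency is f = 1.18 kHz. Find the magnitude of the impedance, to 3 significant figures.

ω = 2πf = 7414 rad/s
X_L = ωL = 16.3 Ω
Parallel: admittances add. Y = 1/R + 1/(jωL)
Y = (0.167 − j0.0613) S
|Y| = 0.178 S → |Z| = 1/|Y| = 5.62 Ω, ∠Z = −∠Y = 20.2°

5.62 Ω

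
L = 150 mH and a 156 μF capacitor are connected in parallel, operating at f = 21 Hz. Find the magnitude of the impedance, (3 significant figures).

33.4 Ω

ω = 2πf = 131.9 rad/s
X_L = ωL = 19.8 Ω
X_C = 1/(ωC) = 48.6 Ω
Parallel: admittances add. Y = 1/(jωL) + jωC
Y = (0 − j0.0299) S
|Y| = 0.0299 S → |Z| = 1/|Y| = 33.4 Ω, ∠Z = −∠Y = 90.0°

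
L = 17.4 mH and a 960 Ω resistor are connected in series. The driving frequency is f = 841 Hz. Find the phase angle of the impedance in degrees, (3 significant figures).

5.47°

ω = 2πf = 5284 rad/s
X_L = ωL = 91.9 Ω
Z = 960 + j91.9 Ω
|Z| = √(960² + 91.9²) = 964 Ω
∠Z = arctan(91.9/960) = 5.47°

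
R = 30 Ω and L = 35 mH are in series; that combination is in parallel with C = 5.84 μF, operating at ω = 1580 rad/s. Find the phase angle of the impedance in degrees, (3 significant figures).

32.0°

X_L = ωL = 55.3 Ω
X_C = 1/(ωC) = 108 Ω
Branch 1 (R+jX_L): Z₁ = 30.0 + j55.3 Ω, |Z₁| = 62.9 Ω
Branch 2 (−jX_C): Z₂ = −j108 Ω
Parallel: Z = Z₁Z₂/(Z₁+Z₂), |Z| = 112 Ω, ∠Z = 32.0°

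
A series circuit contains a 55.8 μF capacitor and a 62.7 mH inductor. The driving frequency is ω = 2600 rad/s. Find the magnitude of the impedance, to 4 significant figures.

X_L = ωL = 163.0 Ω
X_C = 1/(ωC) = 6.893 Ω
Net reactance X = X_L − X_C = 156.1 Ω
Z = j156.1 Ω
|Z| = √(0² + 156.1²) = 156.1 Ω

156.1 Ω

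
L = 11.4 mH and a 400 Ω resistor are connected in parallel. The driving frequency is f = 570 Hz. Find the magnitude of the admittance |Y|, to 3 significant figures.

ω = 2πf = 3581 rad/s
X_L = ωL = 40.8 Ω
Parallel: admittances add. Y = 1/R + 1/(jωL)
Y = (0.00250 − j0.0245) S
|Y| = 0.0246 S → |Z| = 1/|Y| = 40.6 Ω, ∠Z = −∠Y = 84.2°

24.6 mS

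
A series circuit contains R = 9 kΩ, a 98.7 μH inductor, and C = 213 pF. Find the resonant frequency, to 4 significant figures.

ω₀ = 1/√(LC) = 1/√(9.87e-05 × 2.13e-10) = 6.897e+06 rad/s
f₀ = ω₀/(2π) = 1.098 MHz

1.098 MHz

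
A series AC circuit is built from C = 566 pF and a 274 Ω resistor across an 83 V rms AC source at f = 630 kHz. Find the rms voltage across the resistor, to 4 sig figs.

ω = 2πf = 3.958e+06 rad/s
X_C = 1/(ωC) = 446.3 Ω
Z = 274.0 − j446.3 Ω
|Z| = √(274.0² + 446.3²) = 523.7 Ω
I = V/|Z| = 158.5 mA
V_R = I·|Z_R| = 0.1585 × 274.0 = 43.42 V

43.42 V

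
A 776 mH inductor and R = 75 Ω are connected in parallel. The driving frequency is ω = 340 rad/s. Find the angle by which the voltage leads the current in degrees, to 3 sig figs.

X_L = ωL = 264 Ω
Parallel: admittances add. Y = 1/R + 1/(jωL)
Y = (0.0133 − j0.00379) S
|Y| = 0.0139 S → |Z| = 1/|Y| = 72.1 Ω, ∠Z = −∠Y = 15.9°

15.9°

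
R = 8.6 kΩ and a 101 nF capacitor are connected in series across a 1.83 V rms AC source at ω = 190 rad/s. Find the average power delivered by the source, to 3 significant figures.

10.3 μW

X_C = 1/(ωC) = 52100 Ω
Z = 8600 − j52100 Ω
|Z| = √(8600² + 52100²) = 52800 Ω
∠Z = arctan(-52100/8600) = -80.6°
I = V/|Z| = 34.6 μA
P = VI cos φ = 1.83 × 3.46e-05 × cos(-80.6°) = 10.3 μW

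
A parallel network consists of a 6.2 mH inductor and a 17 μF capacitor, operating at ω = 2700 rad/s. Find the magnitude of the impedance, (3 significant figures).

72.3 Ω

X_L = ωL = 16.7 Ω
X_C = 1/(ωC) = 21.8 Ω
Parallel: admittances add. Y = 1/(jωL) + jωC
Y = (0 − j0.0138) S
|Y| = 0.0138 S → |Z| = 1/|Y| = 72.3 Ω, ∠Z = −∠Y = 90.0°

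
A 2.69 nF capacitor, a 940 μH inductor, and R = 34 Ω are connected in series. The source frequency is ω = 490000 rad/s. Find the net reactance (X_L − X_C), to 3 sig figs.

X_L = ωL = 461 Ω
X_C = 1/(ωC) = 759 Ω
X = 461 − 759 = -298 Ω

-298 Ω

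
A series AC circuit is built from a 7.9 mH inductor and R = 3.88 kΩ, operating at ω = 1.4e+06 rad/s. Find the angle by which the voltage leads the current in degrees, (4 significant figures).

70.67°

X_L = ωL = 11060 Ω
Z = 3880 + j11060 Ω
|Z| = √(3880² + 11060²) = 11720 Ω
∠Z = arctan(11060/3880) = 70.67°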